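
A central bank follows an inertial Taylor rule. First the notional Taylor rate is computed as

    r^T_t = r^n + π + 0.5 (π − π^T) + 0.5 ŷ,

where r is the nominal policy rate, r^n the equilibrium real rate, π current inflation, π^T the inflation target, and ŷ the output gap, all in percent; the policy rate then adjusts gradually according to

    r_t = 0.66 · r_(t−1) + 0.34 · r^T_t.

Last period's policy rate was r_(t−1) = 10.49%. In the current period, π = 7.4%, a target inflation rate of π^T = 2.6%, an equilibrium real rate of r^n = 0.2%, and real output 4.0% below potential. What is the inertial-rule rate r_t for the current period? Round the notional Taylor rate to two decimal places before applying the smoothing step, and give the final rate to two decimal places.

Output 4.0% below potential → ŷ = -4.0.
r^T_t = 0.2 + 7.4 + 0.5 × (7.4 − 2.6) + 0.5 × (-4.0)
   = 0.2 + 7.4 + 2.4 − 2 = 8.00
r_t = 0.66 × 10.49 + 0.34 × 8.00 = 6.9234 + 2.72 = 9.64

9.64%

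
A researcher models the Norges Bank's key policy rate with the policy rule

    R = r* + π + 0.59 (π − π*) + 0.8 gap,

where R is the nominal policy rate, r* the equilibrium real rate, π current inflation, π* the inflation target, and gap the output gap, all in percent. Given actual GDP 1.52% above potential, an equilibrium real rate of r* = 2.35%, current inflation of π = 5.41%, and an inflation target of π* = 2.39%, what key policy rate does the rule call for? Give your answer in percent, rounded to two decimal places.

10.76%

Output 1.52% above potential → gap = 1.52.
R = 2.35 + 5.41 + 0.59 × (5.41 − 2.39) + 0.8 × 1.52
   = 2.35 + 5.41 + 1.7818 + 1.216 = 10.76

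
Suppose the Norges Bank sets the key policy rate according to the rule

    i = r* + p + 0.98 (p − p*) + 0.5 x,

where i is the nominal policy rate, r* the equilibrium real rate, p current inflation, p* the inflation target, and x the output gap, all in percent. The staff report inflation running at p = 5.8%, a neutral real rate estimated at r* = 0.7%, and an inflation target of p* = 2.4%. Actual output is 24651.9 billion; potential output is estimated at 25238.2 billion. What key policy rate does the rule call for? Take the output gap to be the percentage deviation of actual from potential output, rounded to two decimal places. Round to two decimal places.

8.67%

Output gap = 100 × (24651.9 − 25238.2) / 25238.2 = -2.32%.
i = 0.70 + 5.80 + 0.98 × (5.80 − 2.40) + 0.5 × (-2.32)
   = 0.70 + 5.8 + 3.332 − 1.16 = 8.67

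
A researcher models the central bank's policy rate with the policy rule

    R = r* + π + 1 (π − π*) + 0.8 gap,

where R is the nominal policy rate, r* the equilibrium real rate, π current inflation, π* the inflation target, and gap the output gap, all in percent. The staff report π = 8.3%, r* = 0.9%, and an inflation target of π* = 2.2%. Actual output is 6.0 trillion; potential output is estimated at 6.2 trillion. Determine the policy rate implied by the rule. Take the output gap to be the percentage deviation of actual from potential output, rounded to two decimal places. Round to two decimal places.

12.72%

Output gap = 100 × (6.0 − 6.2) / 6.2 = -3.23%.
R = 0.90 + 8.30 + 1 × (8.30 − 2.20) + 0.8 × (-3.23)
   = 0.90 + 8.3 + 6.1 − 2.584 = 12.72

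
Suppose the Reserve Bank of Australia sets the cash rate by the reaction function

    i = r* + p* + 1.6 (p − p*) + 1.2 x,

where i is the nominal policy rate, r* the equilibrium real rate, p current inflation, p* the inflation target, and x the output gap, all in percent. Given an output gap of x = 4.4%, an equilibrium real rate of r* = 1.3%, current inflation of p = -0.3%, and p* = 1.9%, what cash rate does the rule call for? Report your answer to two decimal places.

i = 1.3 + 1.9 + 1.6 × (-0.3 − 1.9) + 1.2 × 4.4
   = 1.3 + 1.9 − 3.52 + 5.28 = 4.96

4.96%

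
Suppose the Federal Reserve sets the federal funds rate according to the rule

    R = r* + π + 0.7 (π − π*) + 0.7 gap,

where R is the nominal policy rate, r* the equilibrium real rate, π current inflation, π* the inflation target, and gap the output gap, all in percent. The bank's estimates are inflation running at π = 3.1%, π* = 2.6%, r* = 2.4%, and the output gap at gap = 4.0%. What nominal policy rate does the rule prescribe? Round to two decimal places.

8.65%

R = 2.4 + 3.1 + 0.7 × (3.1 − 2.6) + 0.7 × 4.0
   = 2.4 + 3.1 + 0.35 + 2.8 = 8.65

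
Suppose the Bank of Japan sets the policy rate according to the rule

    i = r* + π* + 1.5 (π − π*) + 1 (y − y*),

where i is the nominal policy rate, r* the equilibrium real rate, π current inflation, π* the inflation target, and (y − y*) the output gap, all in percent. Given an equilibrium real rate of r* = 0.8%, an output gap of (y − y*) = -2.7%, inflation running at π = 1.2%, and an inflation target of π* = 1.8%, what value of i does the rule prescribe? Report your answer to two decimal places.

-1.00%

i = 0.8 + 1.8 + 1.5 × (1.2 − 1.8) + 1 × (-2.7)
   = 0.8 + 1.8 − 0.9 − 2.7 = -1.00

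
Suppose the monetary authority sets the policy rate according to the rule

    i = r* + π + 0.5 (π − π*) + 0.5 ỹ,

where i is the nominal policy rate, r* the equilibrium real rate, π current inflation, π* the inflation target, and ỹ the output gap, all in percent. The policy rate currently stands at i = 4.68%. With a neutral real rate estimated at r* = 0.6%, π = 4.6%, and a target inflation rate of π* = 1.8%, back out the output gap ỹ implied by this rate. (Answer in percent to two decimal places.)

0.5 ỹ = 4.68 − 0.6 − 4.6 − 0.5 × (4.6 − 1.8) = -1.92
ỹ = -1.92 / 0.5 = -3.84

-3.84%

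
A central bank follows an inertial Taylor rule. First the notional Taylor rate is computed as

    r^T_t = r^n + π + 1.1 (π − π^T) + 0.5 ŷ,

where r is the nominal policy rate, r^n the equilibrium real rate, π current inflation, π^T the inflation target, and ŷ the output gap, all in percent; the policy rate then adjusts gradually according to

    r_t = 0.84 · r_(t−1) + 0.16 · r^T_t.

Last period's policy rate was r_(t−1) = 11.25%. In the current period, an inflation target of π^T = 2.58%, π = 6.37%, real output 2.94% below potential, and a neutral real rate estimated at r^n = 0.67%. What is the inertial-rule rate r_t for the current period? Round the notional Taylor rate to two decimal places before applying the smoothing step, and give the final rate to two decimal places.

11.01%

Output 2.94% below potential → ŷ = -2.94.
r^T_t = 0.67 + 6.37 + 1.1 × (6.37 − 2.58) + 0.5 × (-2.94)
   = 0.67 + 6.37 + 4.169 − 1.47 = 9.74
r_t = 0.84 × 11.25 + 0.16 × 9.74 = 9.45 + 1.5584 = 11.01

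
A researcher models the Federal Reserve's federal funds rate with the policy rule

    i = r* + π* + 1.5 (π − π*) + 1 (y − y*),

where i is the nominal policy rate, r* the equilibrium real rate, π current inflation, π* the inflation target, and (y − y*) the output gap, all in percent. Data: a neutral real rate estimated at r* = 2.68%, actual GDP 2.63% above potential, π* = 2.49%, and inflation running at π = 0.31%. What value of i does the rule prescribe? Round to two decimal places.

4.53%

Output 2.63% above potential → (y − y*) = 2.63.
i = 2.68 + 2.49 + 1.5 × (0.31 − 2.49) + 1 × 2.63
   = 2.68 + 2.49 − 3.27 + 2.63 = 4.53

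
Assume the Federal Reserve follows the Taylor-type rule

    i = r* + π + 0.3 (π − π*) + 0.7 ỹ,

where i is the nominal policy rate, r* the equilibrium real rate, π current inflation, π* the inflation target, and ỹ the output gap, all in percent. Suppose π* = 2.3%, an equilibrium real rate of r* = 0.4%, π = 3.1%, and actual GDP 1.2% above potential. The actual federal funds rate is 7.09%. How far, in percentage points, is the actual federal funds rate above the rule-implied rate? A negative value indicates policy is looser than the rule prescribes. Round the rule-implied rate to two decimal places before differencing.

2.51 pp

Output 1.2% above potential → ỹ = 1.2.
i = 0.4 + 3.1 + 0.3 × (3.1 − 2.3) + 0.7 × 1.2
   = 0.4 + 3.1 + 0.24 + 0.84 = 4.58
Deviation = 7.09 − 4.58 = 2.51 pp.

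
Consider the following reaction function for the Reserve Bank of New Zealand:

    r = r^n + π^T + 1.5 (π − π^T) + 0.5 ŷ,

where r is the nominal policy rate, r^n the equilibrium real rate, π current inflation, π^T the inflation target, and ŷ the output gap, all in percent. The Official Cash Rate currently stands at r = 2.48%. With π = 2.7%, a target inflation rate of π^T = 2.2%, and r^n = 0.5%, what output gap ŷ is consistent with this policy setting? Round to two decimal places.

0.5 ŷ = 2.48 − 0.5 − 2.2 − 1.5 × (2.7 − 2.2) = -0.97
ŷ = -0.97 / 0.5 = -1.94

-1.94%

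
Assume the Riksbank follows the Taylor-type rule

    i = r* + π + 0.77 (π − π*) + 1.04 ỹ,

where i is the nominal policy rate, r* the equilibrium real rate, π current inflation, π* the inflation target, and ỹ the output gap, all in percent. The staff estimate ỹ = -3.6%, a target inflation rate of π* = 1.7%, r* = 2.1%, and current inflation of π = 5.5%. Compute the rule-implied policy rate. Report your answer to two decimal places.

6.78%

i = 2.1 + 5.5 + 0.77 × (5.5 − 1.7) + 1.04 × (-3.6)
   = 2.1 + 5.5 + 2.926 − 3.744 = 6.78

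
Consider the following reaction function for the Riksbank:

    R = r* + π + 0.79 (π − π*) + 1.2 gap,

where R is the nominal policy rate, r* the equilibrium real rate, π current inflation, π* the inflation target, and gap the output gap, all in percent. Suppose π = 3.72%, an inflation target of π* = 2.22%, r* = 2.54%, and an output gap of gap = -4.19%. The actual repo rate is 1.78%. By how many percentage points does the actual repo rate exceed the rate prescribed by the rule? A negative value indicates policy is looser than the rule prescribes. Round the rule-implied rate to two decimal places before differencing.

-0.64 pp

R = 2.54 + 3.72 + 0.79 × (3.72 − 2.22) + 1.2 × (-4.19)
   = 2.54 + 3.72 + 1.185 − 5.028 = 2.42
Deviation = 1.78 − 2.42 = -0.64 pp.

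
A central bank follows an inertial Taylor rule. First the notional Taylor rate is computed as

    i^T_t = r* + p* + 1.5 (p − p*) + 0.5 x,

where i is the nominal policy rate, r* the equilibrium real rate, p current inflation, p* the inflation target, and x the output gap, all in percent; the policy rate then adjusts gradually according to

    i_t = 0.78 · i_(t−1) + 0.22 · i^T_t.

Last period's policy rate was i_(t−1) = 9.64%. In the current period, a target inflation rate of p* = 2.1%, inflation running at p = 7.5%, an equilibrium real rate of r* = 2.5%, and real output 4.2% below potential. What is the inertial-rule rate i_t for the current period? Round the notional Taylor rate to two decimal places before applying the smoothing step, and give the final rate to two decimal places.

Output 4.2% below potential → x = -4.2.
i^T_t = 2.5 + 2.1 + 1.5 × (7.5 − 2.1) + 0.5 × (-4.2)
   = 2.5 + 2.1 + 8.1 − 2.1 = 10.60
i_t = 0.78 × 9.64 + 0.22 × 10.60 = 7.5192 + 2.332 = 9.85

9.85%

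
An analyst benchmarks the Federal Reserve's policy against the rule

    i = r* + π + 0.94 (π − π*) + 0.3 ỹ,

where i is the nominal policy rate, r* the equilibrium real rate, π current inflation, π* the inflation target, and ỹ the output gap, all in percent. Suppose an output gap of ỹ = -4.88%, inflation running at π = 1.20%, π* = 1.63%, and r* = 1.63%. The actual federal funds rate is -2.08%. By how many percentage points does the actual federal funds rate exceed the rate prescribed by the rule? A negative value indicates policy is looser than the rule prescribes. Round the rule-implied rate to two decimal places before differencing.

i = 1.63 + 1.20 + 0.94 × (1.20 − 1.63) + 0.3 × (-4.88)
   = 1.63 + 1.2 − 0.4042 − 1.464 = 0.96
Deviation = -2.08 − 0.96 = -3.04 pp.

-3.04 pp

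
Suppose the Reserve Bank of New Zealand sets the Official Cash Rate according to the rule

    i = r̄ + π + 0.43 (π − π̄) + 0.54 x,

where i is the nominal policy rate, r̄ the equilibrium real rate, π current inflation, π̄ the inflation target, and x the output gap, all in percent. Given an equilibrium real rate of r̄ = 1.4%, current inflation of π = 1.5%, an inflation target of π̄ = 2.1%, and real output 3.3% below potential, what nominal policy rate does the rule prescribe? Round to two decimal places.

0.86%

Output 3.3% below potential → x = -3.3.
i = 1.4 + 1.5 + 0.43 × (1.5 − 2.1) + 0.54 × (-3.3)
   = 1.4 + 1.5 − 0.258 − 1.782 = 0.86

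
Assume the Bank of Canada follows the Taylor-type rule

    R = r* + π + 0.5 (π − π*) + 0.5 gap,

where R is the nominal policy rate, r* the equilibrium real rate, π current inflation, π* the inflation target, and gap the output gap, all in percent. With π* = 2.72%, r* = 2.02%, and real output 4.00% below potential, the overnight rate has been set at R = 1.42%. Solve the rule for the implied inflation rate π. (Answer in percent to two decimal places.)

1.84%

Output 4.00% below potential → gap = -4.00.
Collecting π: R = r* + (1 + 0.5) π − 0.5 π* + 0.5 gap
1.5 π = 1.42 − 2.02 + 0.5 × 2.72 − 0.5 × (-4.00) = 2.76
π = 2.76 / 1.5 = 1.84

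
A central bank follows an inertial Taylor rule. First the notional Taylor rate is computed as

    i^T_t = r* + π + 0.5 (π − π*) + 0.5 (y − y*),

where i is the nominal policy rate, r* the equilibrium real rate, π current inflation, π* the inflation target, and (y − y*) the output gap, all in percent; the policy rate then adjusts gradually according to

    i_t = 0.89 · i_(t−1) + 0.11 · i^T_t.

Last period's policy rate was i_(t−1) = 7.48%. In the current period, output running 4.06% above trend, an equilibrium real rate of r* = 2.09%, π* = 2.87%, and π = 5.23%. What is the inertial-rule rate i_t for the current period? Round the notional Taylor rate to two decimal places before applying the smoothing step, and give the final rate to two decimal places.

7.82%

Output 4.06% above potential → (y − y*) = 4.06.
i^T_t = 2.09 + 5.23 + 0.5 × (5.23 − 2.87) + 0.5 × 4.06
   = 2.09 + 5.23 + 1.18 + 2.03 = 10.53
i_t = 0.89 × 7.48 + 0.11 × 10.53 = 6.6572 + 1.1583 = 7.82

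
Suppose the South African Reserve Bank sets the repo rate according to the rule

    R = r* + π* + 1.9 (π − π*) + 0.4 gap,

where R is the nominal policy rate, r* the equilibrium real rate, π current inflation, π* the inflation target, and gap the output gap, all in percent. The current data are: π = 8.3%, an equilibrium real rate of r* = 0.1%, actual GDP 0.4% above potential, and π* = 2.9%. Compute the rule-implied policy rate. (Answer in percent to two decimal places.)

Output 0.4% above potential → gap = 0.4.
R = 0.1 + 2.9 + 1.9 × (8.3 − 2.9) + 0.4 × 0.4
   = 0.1 + 2.9 + 10.26 + 0.16 = 13.42

13.42%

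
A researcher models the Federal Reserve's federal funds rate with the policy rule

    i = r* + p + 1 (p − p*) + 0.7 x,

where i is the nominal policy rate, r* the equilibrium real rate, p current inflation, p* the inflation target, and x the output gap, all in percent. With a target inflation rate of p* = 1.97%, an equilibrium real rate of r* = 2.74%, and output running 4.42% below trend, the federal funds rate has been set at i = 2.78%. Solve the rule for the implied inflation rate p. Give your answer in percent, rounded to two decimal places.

2.55%

Output 4.42% below potential → x = -4.42.
Collecting p: i = r* + (1 + 1) p − 1 p* + 0.7 x
2 p = 2.78 − 2.74 + 1 × 1.97 − 0.7 × (-4.42) = 5.104
p = 5.104 / 2 = 2.55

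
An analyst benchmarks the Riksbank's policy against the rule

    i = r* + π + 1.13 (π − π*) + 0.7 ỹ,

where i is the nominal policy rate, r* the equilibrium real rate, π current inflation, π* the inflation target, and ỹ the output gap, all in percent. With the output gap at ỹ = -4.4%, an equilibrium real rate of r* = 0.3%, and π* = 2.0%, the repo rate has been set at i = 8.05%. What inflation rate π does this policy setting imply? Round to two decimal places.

Collecting π: i = r* + (1 + 1.13) π − 1.13 π* + 0.7 ỹ
2.13 π = 8.05 − 0.3 + 1.13 × 2.0 − 0.7 × (-4.4) = 13.09
π = 13.09 / 2.13 = 6.15

6.15%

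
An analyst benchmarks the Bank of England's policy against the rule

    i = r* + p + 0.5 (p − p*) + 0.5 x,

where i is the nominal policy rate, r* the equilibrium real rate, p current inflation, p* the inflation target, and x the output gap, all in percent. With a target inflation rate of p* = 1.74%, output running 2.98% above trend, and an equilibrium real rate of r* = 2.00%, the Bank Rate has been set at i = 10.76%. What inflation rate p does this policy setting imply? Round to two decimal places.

5.43%

Output 2.98% above potential → x = 2.98.
Collecting p: i = r* + (1 + 0.5) p − 0.5 p* + 0.5 x
1.5 p = 10.76 − 2.00 + 0.5 × 1.74 − 0.5 × 2.98 = 8.14
p = 8.14 / 1.5 = 5.43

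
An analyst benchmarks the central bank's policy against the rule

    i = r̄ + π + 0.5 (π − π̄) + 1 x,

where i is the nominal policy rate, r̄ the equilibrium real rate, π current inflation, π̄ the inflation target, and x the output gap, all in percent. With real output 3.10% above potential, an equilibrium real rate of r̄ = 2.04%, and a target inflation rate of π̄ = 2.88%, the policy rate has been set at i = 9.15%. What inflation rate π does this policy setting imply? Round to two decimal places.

Output 3.10% above potential → x = 3.10.
Collecting π: i = r̄ + (1 + 0.5) π − 0.5 π̄ + 1 x
1.5 π = 9.15 − 2.04 + 0.5 × 2.88 − 1 × 3.10 = 5.45
π = 5.45 / 1.5 = 3.63

3.63%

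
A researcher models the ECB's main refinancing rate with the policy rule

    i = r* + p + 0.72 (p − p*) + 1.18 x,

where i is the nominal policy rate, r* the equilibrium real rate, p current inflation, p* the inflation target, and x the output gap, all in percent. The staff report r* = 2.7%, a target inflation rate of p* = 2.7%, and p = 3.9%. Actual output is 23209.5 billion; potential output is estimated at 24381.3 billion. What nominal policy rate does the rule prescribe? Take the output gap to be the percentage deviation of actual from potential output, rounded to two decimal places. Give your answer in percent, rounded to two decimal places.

1.79%

Output gap = 100 × (23209.5 − 24381.3) / 24381.3 = -4.81%.
i = 2.70 + 3.90 + 0.72 × (3.90 − 2.70) + 1.18 × (-4.81)
   = 2.70 + 3.9 + 0.864 − 5.6758 = 1.79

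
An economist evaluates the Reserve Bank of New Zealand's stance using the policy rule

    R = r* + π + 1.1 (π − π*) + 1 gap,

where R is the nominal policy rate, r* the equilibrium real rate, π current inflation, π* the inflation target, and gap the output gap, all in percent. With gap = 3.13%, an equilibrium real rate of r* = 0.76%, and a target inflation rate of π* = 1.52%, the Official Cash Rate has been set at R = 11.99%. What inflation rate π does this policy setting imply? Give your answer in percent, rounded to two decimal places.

4.65%

Collecting π: R = r* + (1 + 1.1) π − 1.1 π* + 1 gap
2.1 π = 11.99 − 0.76 + 1.1 × 1.52 − 1 × 3.13 = 9.772
π = 9.772 / 2.1 = 4.65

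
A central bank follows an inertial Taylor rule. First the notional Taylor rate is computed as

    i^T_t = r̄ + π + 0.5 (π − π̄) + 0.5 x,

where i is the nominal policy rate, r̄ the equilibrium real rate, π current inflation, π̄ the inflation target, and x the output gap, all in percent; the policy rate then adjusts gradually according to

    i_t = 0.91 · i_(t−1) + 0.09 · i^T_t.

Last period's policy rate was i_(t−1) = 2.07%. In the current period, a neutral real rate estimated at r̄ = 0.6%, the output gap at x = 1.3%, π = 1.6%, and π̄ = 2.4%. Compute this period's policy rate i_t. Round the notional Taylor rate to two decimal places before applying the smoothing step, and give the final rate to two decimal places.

2.10%

i^T_t = 0.6 + 1.6 + 0.5 × (1.6 − 2.4) + 0.5 × 1.3
   = 0.6 + 1.6 − 0.4 + 0.65 = 2.45
i_t = 0.91 × 2.07 + 0.09 × 2.45 = 1.8837 + 0.2205 = 2.10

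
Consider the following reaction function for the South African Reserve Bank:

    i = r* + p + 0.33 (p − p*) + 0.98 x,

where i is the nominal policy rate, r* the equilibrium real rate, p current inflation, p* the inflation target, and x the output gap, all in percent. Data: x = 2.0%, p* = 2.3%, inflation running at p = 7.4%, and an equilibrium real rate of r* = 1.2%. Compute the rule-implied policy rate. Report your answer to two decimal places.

i = 1.2 + 7.4 + 0.33 × (7.4 − 2.3) + 0.98 × 2.0
   = 1.2 + 7.4 + 1.683 + 1.96 = 12.24

12.24%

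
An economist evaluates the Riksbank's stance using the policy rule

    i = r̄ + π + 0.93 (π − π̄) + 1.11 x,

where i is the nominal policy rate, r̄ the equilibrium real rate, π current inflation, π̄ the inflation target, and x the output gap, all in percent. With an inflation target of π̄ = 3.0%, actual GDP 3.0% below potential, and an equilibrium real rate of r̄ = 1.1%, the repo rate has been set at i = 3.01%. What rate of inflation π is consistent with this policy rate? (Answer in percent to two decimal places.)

Output 3.0% below potential → x = -3.0.
Collecting π: i = r̄ + (1 + 0.93) π − 0.93 π̄ + 1.11 x
1.93 π = 3.01 − 1.1 + 0.93 × 3.0 − 1.11 × (-3.0) = 8.03
π = 8.03 / 1.93 = 4.16

4.16%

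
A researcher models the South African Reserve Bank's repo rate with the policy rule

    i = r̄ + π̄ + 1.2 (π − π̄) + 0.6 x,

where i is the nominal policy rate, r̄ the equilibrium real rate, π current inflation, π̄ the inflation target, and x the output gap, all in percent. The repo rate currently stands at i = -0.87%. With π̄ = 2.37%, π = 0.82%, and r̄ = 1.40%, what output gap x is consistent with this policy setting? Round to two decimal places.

0.6 x = -0.87 − 1.40 − 2.37 − 1.2 × (0.82 − 2.37) = -2.78
x = -2.78 / 0.6 = -4.63

-4.63%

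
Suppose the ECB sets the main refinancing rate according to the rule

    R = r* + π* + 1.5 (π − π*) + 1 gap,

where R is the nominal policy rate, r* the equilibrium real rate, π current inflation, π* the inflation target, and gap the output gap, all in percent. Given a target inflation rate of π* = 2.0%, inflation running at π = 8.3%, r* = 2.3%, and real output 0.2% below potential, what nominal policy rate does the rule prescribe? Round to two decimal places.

Output 0.2% below potential → gap = -0.2.
R = 2.3 + 2.0 + 1.5 × (8.3 − 2.0) + 1 × (-0.2)
   = 2.3 + 2 + 9.45 − 0.2 = 13.55

13.55%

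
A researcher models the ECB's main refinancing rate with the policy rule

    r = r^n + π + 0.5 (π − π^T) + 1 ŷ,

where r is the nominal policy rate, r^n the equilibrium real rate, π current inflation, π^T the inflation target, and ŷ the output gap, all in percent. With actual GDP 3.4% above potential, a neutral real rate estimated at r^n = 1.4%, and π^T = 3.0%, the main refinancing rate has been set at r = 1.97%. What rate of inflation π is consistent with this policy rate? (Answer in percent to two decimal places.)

Output 3.4% above potential → ŷ = 3.4.
Collecting π: r = r^n + (1 + 0.5) π − 0.5 π^T + 1 ŷ
1.5 π = 1.97 − 1.4 + 0.5 × 3.0 − 1 × 3.4 = -1.33
π = -1.33 / 1.5 = -0.89

-0.89%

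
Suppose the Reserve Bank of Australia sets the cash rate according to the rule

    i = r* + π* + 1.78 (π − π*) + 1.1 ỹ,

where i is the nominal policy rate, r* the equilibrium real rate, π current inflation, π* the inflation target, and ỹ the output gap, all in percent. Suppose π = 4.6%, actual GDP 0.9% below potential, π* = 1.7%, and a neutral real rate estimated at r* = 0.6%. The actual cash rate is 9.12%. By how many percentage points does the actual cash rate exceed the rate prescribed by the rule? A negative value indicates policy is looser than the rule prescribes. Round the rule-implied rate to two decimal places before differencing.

Output 0.9% below potential → ỹ = -0.9.
i = 0.6 + 1.7 + 1.78 × (4.6 − 1.7) + 1.1 × (-0.9)
   = 0.6 + 1.7 + 5.162 − 0.99 = 6.47
Deviation = 9.12 − 6.47 = 2.65 pp.

2.65 pp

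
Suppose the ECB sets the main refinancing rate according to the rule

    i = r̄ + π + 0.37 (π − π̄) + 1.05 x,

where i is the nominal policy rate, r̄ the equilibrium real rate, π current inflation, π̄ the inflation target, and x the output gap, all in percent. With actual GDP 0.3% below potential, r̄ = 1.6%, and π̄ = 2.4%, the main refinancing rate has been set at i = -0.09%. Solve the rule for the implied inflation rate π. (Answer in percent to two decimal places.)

Output 0.3% below potential → x = -0.3.
Collecting π: i = r̄ + (1 + 0.37) π − 0.37 π̄ + 1.05 x
1.37 π = -0.09 − 1.6 + 0.37 × 2.4 − 1.05 × (-0.3) = -0.487
π = -0.487 / 1.37 = -0.36

-0.36%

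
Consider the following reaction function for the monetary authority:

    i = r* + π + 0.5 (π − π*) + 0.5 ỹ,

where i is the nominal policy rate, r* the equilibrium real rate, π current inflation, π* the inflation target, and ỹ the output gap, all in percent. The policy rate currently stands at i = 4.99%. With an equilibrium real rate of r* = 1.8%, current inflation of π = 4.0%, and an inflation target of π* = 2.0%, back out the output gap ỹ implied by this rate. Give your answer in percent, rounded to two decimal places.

-3.62%

0.5 ỹ = 4.99 − 1.8 − 4.0 − 0.5 × (4.0 − 2.0) = -1.81
ỹ = -1.81 / 0.5 = -3.62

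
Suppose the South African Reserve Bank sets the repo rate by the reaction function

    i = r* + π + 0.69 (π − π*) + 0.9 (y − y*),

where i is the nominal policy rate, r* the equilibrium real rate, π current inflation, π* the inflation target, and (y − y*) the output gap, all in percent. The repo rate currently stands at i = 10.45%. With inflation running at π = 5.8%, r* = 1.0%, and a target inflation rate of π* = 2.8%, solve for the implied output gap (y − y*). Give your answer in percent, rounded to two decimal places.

0.9 (y − y*) = 10.45 − 1.0 − 5.8 − 0.69 × (5.8 − 2.8) = 1.58
(y − y*) = 1.58 / 0.9 = 1.76

1.76%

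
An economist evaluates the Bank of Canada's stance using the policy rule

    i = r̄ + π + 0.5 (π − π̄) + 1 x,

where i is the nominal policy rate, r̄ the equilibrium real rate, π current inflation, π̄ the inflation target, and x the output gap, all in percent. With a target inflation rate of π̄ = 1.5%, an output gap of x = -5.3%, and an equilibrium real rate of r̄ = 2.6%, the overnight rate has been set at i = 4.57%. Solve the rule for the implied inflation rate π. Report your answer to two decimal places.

5.35%

Collecting π: i = r̄ + (1 + 0.5) π − 0.5 π̄ + 1 x
1.5 π = 4.57 − 2.6 + 0.5 × 1.5 − 1 × (-5.3) = 8.02
π = 8.02 / 1.5 = 5.35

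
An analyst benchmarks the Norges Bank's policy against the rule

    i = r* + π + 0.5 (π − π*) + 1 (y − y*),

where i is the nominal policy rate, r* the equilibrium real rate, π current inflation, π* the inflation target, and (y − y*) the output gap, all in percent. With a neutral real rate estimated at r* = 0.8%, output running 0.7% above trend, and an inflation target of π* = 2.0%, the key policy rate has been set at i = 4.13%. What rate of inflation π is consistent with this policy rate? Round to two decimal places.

2.42%

Output 0.7% above potential → (y − y*) = 0.7.
Collecting π: i = r* + (1 + 0.5) π − 0.5 π* + 1 (y − y*)
1.5 π = 4.13 − 0.8 + 0.5 × 2.0 − 1 × 0.7 = 3.63
π = 3.63 / 1.5 = 2.42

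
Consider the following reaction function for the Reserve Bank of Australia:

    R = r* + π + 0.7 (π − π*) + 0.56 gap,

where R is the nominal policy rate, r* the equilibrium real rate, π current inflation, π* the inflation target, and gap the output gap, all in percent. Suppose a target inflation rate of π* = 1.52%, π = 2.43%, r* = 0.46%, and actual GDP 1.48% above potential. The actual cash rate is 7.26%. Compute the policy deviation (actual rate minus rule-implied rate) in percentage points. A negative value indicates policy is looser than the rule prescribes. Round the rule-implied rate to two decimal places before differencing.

2.90 pp

Output 1.48% above potential → gap = 1.48.
R = 0.46 + 2.43 + 0.7 × (2.43 − 1.52) + 0.56 × 1.48
   = 0.46 + 2.43 + 0.637 + 0.8288 = 4.36
Deviation = 7.26 − 4.36 = 2.90 pp.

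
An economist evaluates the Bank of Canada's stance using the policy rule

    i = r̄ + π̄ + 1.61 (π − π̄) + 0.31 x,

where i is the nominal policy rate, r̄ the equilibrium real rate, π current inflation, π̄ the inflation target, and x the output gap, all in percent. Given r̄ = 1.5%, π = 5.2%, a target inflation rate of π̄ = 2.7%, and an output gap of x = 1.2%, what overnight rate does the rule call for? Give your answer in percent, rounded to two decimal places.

8.60%

i = 1.5 + 2.7 + 1.61 × (5.2 − 2.7) + 0.31 × 1.2
   = 1.5 + 2.7 + 4.025 + 0.372 = 8.60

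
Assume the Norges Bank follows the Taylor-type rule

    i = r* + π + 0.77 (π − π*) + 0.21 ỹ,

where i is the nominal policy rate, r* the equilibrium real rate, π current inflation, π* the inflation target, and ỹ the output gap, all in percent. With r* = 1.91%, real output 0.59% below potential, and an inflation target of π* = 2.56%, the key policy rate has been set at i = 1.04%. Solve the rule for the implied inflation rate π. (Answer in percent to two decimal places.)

0.69%

Output 0.59% below potential → ỹ = -0.59.
Collecting π: i = r* + (1 + 0.77) π − 0.77 π* + 0.21 ỹ
1.77 π = 1.04 − 1.91 + 0.77 × 2.56 − 0.21 × (-0.59) = 1.2251
π = 1.2251 / 1.77 = 0.69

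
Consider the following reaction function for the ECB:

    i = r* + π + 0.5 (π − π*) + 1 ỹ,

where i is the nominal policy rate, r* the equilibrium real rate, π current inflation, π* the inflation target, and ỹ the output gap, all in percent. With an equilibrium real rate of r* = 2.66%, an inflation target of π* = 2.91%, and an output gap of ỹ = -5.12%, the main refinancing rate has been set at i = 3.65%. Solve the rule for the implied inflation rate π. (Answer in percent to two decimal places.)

5.04%

Collecting π: i = r* + (1 + 0.5) π − 0.5 π* + 1 ỹ
1.5 π = 3.65 − 2.66 + 0.5 × 2.91 − 1 × (-5.12) = 7.565
π = 7.565 / 1.5 = 5.04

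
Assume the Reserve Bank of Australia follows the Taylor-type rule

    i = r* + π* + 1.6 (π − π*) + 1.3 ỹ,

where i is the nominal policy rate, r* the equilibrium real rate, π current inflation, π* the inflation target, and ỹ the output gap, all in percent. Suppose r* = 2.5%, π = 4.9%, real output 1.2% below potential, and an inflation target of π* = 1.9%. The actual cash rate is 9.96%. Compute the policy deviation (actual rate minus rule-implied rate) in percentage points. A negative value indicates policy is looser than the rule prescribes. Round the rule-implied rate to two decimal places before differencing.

Output 1.2% below potential → ỹ = -1.2.
i = 2.5 + 1.9 + 1.6 × (4.9 − 1.9) + 1.3 × (-1.2)
   = 2.5 + 1.9 + 4.8 − 1.56 = 7.64
Deviation = 9.96 − 7.64 = 2.32 pp.

2.32 pp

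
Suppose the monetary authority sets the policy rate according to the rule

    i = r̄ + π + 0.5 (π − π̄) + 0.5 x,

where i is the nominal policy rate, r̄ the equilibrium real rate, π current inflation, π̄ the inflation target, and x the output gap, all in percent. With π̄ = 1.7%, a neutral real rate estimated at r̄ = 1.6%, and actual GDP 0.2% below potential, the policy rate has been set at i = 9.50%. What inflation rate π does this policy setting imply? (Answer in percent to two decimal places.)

Output 0.2% below potential → x = -0.2.
Collecting π: i = r̄ + (1 + 0.5) π − 0.5 π̄ + 0.5 x
1.5 π = 9.50 − 1.6 + 0.5 × 1.7 − 0.5 × (-0.2) = 8.85
π = 8.85 / 1.5 = 5.90

5.90%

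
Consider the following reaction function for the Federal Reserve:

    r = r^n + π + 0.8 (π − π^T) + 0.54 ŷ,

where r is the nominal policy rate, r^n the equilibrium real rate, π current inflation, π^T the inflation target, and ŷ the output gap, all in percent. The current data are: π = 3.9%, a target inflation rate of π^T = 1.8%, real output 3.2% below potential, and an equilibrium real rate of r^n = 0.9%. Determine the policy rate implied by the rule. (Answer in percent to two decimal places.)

4.75%

Output 3.2% below potential → ŷ = -3.2.
r = 0.9 + 3.9 + 0.8 × (3.9 − 1.8) + 0.54 × (-3.2)
   = 0.9 + 3.9 + 1.68 − 1.728 = 4.75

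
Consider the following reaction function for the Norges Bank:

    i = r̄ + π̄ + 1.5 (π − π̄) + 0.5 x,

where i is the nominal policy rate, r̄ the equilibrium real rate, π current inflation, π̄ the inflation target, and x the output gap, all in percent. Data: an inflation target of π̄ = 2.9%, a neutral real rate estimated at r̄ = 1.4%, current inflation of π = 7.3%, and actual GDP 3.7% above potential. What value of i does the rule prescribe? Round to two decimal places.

Output 3.7% above potential → x = 3.7.
i = 1.4 + 2.9 + 1.5 × (7.3 − 2.9) + 0.5 × 3.7
   = 1.4 + 2.9 + 6.6 + 1.85 = 12.75

12.75%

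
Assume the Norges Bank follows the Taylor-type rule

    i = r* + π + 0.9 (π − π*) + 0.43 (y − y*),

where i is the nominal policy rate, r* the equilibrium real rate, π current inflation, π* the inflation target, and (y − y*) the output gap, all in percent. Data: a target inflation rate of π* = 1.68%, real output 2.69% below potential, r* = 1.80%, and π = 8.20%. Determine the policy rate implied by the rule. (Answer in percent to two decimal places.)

Output 2.69% below potential → (y − y*) = -2.69.
i = 1.80 + 8.20 + 0.9 × (8.20 − 1.68) + 0.43 × (-2.69)
   = 1.80 + 8.2 + 5.868 − 1.1567 = 14.71

14.71%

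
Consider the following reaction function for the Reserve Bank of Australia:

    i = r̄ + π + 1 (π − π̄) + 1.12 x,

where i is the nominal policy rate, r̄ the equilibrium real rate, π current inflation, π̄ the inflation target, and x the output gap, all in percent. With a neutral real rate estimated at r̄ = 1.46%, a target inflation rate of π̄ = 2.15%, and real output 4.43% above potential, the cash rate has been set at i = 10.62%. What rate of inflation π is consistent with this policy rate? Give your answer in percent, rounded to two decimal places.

Output 4.43% above potential → x = 4.43.
Collecting π: i = r̄ + (1 + 1) π − 1 π̄ + 1.12 x
2 π = 10.62 − 1.46 + 1 × 2.15 − 1.12 × 4.43 = 6.3484
π = 6.3484 / 2 = 3.17

3.17%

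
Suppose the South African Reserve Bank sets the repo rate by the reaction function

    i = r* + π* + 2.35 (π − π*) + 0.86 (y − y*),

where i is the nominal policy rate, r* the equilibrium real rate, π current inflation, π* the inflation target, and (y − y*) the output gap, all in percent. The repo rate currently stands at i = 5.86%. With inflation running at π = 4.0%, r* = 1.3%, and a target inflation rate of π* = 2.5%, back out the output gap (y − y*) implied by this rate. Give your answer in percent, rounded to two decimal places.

0.86 (y − y*) = 5.86 − 1.3 − 2.5 − 2.35 × (4.0 − 2.5) = -1.465
(y − y*) = -1.465 / 0.86 = -1.70

-1.70%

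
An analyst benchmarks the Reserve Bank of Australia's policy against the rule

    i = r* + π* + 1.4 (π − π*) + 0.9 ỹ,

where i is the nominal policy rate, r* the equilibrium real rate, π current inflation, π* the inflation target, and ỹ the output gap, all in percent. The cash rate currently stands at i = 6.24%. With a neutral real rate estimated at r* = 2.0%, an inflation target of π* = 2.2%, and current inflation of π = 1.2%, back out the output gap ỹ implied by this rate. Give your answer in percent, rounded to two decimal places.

0.9 ỹ = 6.24 − 2.0 − 2.2 − 1.4 × (1.2 − 2.2) = 3.44
ỹ = 3.44 / 0.9 = 3.82

3.82%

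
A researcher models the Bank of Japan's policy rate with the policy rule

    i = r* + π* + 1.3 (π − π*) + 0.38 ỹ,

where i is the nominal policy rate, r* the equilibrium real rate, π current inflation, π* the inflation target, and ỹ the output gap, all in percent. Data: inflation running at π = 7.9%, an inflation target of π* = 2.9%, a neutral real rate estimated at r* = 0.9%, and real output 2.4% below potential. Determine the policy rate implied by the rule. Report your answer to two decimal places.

9.39%

Output 2.4% below potential → ỹ = -2.4.
i = 0.9 + 2.9 + 1.3 × (7.9 − 2.9) + 0.38 × (-2.4)
   = 0.9 + 2.9 + 6.5 − 0.912 = 9.39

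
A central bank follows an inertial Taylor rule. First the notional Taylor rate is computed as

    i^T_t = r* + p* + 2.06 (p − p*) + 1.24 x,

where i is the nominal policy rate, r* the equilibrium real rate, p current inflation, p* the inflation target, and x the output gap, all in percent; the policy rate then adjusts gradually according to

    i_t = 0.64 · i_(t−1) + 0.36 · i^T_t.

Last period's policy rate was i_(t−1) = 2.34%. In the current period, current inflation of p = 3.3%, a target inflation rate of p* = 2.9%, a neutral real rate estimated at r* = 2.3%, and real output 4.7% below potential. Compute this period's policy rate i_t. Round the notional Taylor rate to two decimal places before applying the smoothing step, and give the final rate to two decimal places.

Output 4.7% below potential → x = -4.7.
i^T_t = 2.3 + 2.9 + 2.06 × (3.3 − 2.9) + 1.24 × (-4.7)
   = 2.3 + 2.9 + 0.824 − 5.828 = 0.20
i_t = 0.64 × 2.34 + 0.36 × 0.20 = 1.4976 + 0.072 = 1.57

1.57%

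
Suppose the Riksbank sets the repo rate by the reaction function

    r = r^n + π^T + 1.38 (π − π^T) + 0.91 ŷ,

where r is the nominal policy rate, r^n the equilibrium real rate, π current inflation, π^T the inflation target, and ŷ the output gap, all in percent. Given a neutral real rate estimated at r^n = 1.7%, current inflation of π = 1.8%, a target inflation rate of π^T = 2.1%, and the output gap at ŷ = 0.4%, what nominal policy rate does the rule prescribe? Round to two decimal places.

r = 1.7 + 2.1 + 1.38 × (1.8 − 2.1) + 0.91 × 0.4
   = 1.7 + 2.1 − 0.414 + 0.364 = 3.75

3.75%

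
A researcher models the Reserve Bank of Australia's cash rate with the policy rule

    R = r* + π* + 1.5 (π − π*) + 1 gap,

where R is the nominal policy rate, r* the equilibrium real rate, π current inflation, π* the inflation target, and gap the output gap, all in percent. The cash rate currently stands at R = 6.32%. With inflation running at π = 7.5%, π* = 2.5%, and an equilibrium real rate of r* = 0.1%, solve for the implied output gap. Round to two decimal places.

-3.78%

1 gap = 6.32 − 0.1 − 2.5 − 1.5 × (7.5 − 2.5) = -3.78
gap = -3.78 / 1 = -3.78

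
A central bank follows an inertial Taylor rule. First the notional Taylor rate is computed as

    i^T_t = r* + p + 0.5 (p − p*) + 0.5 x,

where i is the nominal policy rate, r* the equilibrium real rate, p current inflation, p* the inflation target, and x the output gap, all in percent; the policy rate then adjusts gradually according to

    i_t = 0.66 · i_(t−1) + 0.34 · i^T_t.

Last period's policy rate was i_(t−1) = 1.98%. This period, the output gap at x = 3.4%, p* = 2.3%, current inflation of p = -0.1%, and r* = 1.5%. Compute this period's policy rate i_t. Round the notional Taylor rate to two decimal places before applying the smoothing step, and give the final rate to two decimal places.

1.95%

i^T_t = 1.5 + (-0.1) + 0.5 × (-0.1 − 2.3) + 0.5 × 3.4
   = 1.5 − 0.1 − 1.2 + 1.7 = 1.90
i_t = 0.66 × 1.98 + 0.34 × 1.90 = 1.3068 + 0.646 = 1.95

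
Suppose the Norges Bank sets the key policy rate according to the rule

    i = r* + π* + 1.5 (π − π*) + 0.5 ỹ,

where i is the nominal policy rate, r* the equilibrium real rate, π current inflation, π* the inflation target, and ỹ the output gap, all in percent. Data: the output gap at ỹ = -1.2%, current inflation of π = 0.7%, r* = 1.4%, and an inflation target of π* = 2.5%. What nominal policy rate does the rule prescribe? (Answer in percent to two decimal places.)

0.60%

i = 1.4 + 2.5 + 1.5 × (0.7 − 2.5) + 0.5 × (-1.2)
   = 1.4 + 2.5 − 2.7 − 0.6 = 0.60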